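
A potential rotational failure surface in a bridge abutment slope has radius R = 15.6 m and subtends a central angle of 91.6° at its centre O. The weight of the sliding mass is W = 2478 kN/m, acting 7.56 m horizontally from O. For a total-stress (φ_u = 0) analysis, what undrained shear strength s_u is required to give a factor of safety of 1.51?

FS = s_u·L_a·R / (W·d), so s_u = FS·W·d / (L_a·R).
Arc length L_a = R·θ = 15.6·(91.6°·π/180) = 15.6·1.5987 = 24.94 m
s_u = 1.51·2478·7.56 / (24.94·15.6) = 28287.9 / 389.06 = 72.71 kPa

s_u = 72.7 kPa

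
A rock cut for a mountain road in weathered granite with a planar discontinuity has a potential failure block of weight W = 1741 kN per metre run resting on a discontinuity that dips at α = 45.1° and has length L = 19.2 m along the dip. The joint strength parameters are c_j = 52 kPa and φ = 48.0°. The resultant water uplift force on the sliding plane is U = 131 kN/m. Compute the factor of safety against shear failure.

FS = 1.80

Resolving the block weight along and normal to the plane and applying the Mohr–Coulomb strength on the joint:
N' = W cosα − U = 1741·cos45.1° − 131 = 1097.9 kN/m
Driving force T = W sinα = 1741·sin45.1° = 1233.2 kN/m
Resisting force R = c_j·L + N'·tanφ = 52·19.2 + 1097.9·tan48.0° = 998.4 + 1219.4 = 2217.8 kN/m
FS = R / T = 2217.8 / 1233.2 = 1.798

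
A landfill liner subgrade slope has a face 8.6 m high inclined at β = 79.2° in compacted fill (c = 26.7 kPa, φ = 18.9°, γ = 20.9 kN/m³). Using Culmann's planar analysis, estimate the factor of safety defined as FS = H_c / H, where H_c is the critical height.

H_c = (4c/γ) · sinβ cosφ / [1 − cos(β − φ)]
    = (4·26.7/20.9) · sin79.2°·cos18.9° / [1 − cos60.3°]
    = 5.110 · 0.9293 / 0.5045 = 9.41 m
FS = H_c / H = 9.41 / 8.6 = 1.094

FS = 1.09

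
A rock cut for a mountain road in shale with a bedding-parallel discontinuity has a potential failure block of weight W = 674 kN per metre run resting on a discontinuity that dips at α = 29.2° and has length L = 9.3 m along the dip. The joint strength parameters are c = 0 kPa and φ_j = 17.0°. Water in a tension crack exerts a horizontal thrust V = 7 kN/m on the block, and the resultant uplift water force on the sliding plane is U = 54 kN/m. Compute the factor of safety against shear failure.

FS = 0.48

Resolving the block weight along and normal to the plane and applying the Mohr–Coulomb strength on the joint:
N' = W cosα − U − V sinα = 674·cos29.2° − 54 − 7·sin29.2° = 530.9 kN/m
Driving force T = W sinα + V cosα = 674·sin29.2° + 7·cos29.2° = 334.9 kN/m
Resisting force R = c·L + N'·tanφ_j = 0·9.3 + 530.9·tan17.0° = 0.0 + 162.3 = 162.3 kN/m
FS = R / T = 162.3 / 334.9 = 0.485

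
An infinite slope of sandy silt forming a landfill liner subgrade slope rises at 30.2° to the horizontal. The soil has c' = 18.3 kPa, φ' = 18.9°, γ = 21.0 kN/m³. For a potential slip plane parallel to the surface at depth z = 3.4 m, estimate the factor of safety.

FS = 1.18

For an infinite slope with a slip plane parallel to the surface (no pore pressure): FS = [c' + γz cos²β tanφ'] / [γz sinβ cosβ].
γz = 21.0·3.4 = 71.40 kN/m²
Numerator = 18.3 + 71.40·cos²30.2°·tan18.9° = 18.3 + 71.40·0.7470·0.3424 = 36.560 kPa
Denominator = 71.40·sin30.2°·cos30.2° = 71.40·0.5030·0.8643 = 31.041 kPa
FS = 36.560 / 31.041 = 1.178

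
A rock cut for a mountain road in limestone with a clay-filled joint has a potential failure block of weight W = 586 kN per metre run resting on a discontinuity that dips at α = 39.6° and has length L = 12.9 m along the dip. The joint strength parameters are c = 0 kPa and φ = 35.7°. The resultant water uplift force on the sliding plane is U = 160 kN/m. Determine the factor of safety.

Resolving the block weight along and normal to the plane and applying the Mohr–Coulomb strength on the joint:
N' = W cosα − U = 586·cos39.6° − 160 = 291.5 kN/m
Driving force T = W sinα = 586·sin39.6° = 373.5 kN/m
Resisting force R = c·L + N'·tanφ = 0·12.9 + 291.5·tan35.7° = 0.0 + 209.5 = 209.5 kN/m
FS = R / T = 209.5 / 373.5 = 0.561

FS = 0.56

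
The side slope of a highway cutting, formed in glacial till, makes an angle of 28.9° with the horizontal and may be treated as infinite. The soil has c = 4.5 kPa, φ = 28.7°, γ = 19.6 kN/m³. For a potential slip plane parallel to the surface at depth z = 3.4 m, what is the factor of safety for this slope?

For an infinite slope with a slip plane parallel to the surface (no pore pressure): FS = [c + γz cos²β tanφ] / [γz sinβ cosβ].
γz = 19.6·3.4 = 66.64 kN/m²
Numerator = 4.5 + 66.64·cos²28.9°·tan28.7° = 4.5 + 66.64·0.7664·0.5475 = 32.463 kPa
Denominator = 66.64·sin28.9°·cos28.9° = 66.64·0.4833·0.8755 = 28.195 kPa
FS = 32.463 / 28.195 = 1.151

FS = 1.15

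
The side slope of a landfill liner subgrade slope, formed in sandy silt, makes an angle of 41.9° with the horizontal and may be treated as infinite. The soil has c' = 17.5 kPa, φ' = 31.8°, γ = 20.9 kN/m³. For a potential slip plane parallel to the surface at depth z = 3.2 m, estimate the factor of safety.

FS = 1.22

For an infinite slope with a slip plane parallel to the surface (no pore pressure): FS = [c' + γz cos²β tanφ'] / [γz sinβ cosβ].
γz = 20.9·3.2 = 66.88 kN/m²
Numerator = 17.5 + 66.88·cos²41.9°·tan31.8° = 17.5 + 66.88·0.5540·0.6200 = 40.473 kPa
Denominator = 66.88·sin41.9°·cos41.9° = 66.88·0.6678·0.7443 = 33.244 kPa
FS = 40.473 / 33.244 = 1.217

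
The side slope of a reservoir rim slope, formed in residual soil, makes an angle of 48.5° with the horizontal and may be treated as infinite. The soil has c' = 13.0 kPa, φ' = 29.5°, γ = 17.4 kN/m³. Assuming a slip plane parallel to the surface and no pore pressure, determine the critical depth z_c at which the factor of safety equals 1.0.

z_c = 3.01 m

Setting FS = 1.00 in FS = [c' + γz cos²β tanφ'] / [γz sinβ cosβ] and solving for z:
z = c' / [γ cosβ (FS·sinβ − cosβ·tanφ')]
  = 13.0 / [17.4·cos48.5°·(1.00·sin48.5° − cos48.5°·tan29.5°)]
  = 13.0 / [17.4·0.6626·(1.00·0.7490 − 0.6626·0.5658)]
  = 13.0 / 4.3128 = 3.014 m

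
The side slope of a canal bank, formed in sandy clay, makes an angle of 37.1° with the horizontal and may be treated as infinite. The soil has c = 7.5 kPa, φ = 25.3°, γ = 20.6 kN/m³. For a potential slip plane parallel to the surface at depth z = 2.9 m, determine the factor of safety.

For an infinite slope with a slip plane parallel to the surface (no pore pressure): FS = [c + γz cos²β tanφ] / [γz sinβ cosβ].
γz = 20.6·2.9 = 59.74 kN/m²
Numerator = 7.5 + 59.74·cos²37.1°·tan25.3° = 7.5 + 59.74·0.6361·0.4727 = 25.464 kPa
Denominator = 59.74·sin37.1°·cos37.1° = 59.74·0.6032·0.7976 = 28.741 kPa
FS = 25.464 / 28.741 = 0.886

FS = 0.89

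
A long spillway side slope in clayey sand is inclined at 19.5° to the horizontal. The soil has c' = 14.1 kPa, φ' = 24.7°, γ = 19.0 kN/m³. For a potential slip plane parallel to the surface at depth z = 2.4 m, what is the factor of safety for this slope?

FS = 2.28

For an infinite slope with a slip plane parallel to the surface (no pore pressure): FS = [c' + γz cos²β tanφ'] / [γz sinβ cosβ].
γz = 19.0·2.4 = 45.60 kN/m²
Numerator = 14.1 + 45.60·cos²19.5°·tan24.7° = 14.1 + 45.60·0.8886·0.4599 = 32.737 kPa
Denominator = 45.60·sin19.5°·cos19.5° = 45.60·0.3338·0.9426 = 14.349 kPa
FS = 32.737 / 14.349 = 2.282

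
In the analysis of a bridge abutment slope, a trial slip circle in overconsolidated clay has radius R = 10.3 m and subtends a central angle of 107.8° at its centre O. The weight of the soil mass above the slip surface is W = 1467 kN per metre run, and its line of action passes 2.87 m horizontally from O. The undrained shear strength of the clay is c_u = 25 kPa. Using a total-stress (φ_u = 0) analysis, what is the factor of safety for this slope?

FS = 1.19

Taking moments about the centre O, the resisting moment is provided by the undrained shear strength acting along the arc:
Arc length L_a = R·θ = 10.3·(107.8°·π/180) = 10.3·1.8815 = 19.38 m
M_R = c_u·L_a·R = 25·19.38·10.3 = 4990.1 kN·m/m
M_D = W·d = 1467·2.87 = 4210.3 kN·m/m
FS = M_R / M_D = 4990.1 / 4210.3 = 1.185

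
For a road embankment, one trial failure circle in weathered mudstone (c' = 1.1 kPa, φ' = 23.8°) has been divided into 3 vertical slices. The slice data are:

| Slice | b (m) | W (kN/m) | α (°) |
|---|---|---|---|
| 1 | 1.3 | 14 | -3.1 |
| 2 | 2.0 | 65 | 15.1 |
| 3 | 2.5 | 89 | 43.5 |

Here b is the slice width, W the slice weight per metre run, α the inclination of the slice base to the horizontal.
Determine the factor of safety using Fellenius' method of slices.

FS = 0.90

Ordinary method of slices: FS = Σ[c'·Δl_i + (W_i cosα_i)·tanφ'] / Σ W_i sinα_i, with Δl_i = b_i / cosα_i.
Slice 1: Δl = 1.3/cos(-3.1°) = 1.302 m; N'_1 = 14·cos(-3.1°) = 14.0; c'Δl = 1.43; W sinα = -0.8
Slice 2: Δl = 2.0/cos15.1° = 2.072 m; N'_2 = 65·cos15.1° = 62.8; c'Δl = 2.28; W sinα = 16.9
Slice 3: Δl = 2.5/cos43.5° = 3.446 m; N'_3 = 89·cos43.5° = 64.6; c'Δl = 3.79; W sinα = 61.3
Σc'Δl = 7.5 kN/m; ΣN' = 141.3 kN/m; ΣW sinα = 77.4 kN/m
Resisting = 7.5 + 141.3·tan23.8° = 7.5 + 62.3 = 69.8 kN/m
FS = 69.8 / 77.4 = 0.902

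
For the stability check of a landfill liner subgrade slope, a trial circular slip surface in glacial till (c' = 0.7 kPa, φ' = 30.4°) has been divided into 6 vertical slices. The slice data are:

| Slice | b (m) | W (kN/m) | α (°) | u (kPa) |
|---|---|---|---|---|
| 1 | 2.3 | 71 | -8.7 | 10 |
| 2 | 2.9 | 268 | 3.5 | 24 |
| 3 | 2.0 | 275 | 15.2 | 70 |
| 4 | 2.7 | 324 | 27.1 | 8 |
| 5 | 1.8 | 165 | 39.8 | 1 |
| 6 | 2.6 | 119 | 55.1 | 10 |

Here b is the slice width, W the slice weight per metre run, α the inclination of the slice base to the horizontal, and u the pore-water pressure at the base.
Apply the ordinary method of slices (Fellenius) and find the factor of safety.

Ordinary method of slices: FS = Σ[c'·Δl_i + (W_i cosα_i − u_i·Δl_i)·tanφ'] / Σ W_i sinα_i, with Δl_i = b_i / cosα_i.
Slice 1: Δl = 2.3/cos(-8.7°) = 2.327 m; N'_1 = 71·cos(-8.7°) − 10·2.327 = 46.9; c'Δl = 1.63; W sinα = -10.7
Slice 2: Δl = 2.9/cos3.5° = 2.905 m; N'_2 = 268·cos3.5° − 24·2.905 = 197.8; c'Δl = 2.03; W sinα = 16.4
Slice 3: Δl = 2.0/cos15.2° = 2.073 m; N'_3 = 275·cos15.2° − 70·2.073 = 120.3; c'Δl = 1.45; W sinα = 72.1
Slice 4: Δl = 2.7/cos27.1° = 3.033 m; N'_4 = 324·cos27.1° − 8·3.033 = 264.2; c'Δl = 2.12; W sinα = 147.6
Slice 5: Δl = 1.8/cos39.8° = 2.343 m; N'_5 = 165·cos39.8° − 1·2.343 = 124.4; c'Δl = 1.64; W sinα = 105.6
Slice 6: Δl = 2.6/cos55.1° = 4.544 m; N'_6 = 119·cos55.1° − 10·4.544 = 22.6; c'Δl = 3.18; W sinα = 97.6
Σc'Δl = 12.1 kN/m; ΣN' = 776.2 kN/m; ΣW sinα = 428.5 kN/m
Resisting = 12.1 + 776.2·tan30.4° = 12.1 + 455.4 = 467.5 kN/m
FS = 467.5 / 428.5 = 1.091

FS = 1.09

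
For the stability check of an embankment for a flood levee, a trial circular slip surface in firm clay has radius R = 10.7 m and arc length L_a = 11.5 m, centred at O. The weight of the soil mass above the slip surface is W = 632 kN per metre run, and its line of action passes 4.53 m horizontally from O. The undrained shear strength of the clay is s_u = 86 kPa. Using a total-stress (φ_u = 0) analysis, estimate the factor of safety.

Taking moments about the centre O, the resisting moment is provided by the undrained shear strength acting along the arc:
M_R = s_u·L_a·R = 86·11.50·10.7 = 10582.3 kN·m/m
M_D = W·d = 632·4.53 = 2863.0 kN·m/m
FS = M_R / M_D = 10582.3 / 2863.0 = 3.696

FS = 3.70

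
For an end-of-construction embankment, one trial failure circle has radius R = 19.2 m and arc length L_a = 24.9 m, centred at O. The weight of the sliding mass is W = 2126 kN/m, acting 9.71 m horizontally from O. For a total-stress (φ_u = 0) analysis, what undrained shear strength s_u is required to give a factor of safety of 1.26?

FS = s_u·L_a·R / (W·d), so s_u = FS·W·d / (L_a·R).
s_u = 1.26·2126·9.71 / (24.90·19.2) = 26010.8 / 478.08 = 54.41 kPa

s_u = 54.4 kPa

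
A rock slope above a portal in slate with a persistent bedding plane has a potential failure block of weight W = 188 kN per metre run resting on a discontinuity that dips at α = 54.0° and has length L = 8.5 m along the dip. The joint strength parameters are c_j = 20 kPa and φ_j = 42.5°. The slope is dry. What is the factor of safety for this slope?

Resolving the block weight along and normal to the plane and applying the Mohr–Coulomb strength on the joint:
N' = W cosα = 188·cos54.0° = 110.5 kN/m
Driving force T = W sinα = 188·sin54.0° = 152.1 kN/m
Resisting force R = c_j·L + N'·tanφ_j = 20·8.5 + 110.5·tan42.5° = 170.0 + 101.3 = 271.3 kN/m
FS = R / T = 271.3 / 152.1 = 1.783

FS = 1.78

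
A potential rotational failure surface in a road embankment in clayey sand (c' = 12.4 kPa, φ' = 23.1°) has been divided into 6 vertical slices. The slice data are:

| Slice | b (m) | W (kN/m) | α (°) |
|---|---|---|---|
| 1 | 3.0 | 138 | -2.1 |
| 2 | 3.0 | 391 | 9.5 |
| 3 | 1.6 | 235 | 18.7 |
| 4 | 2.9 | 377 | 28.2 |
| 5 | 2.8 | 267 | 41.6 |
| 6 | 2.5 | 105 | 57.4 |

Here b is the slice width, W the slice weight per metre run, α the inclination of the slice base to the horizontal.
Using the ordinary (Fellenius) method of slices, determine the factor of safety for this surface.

Ordinary method of slices: FS = Σ[c'·Δl_i + (W_i cosα_i)·tanφ'] / Σ W_i sinα_i, with Δl_i = b_i / cosα_i.
Slice 1: Δl = 3.0/cos(-2.1°) = 3.002 m; N'_1 = 138·cos(-2.1°) = 137.9; c'Δl = 37.23; W sinα = -5.1
Slice 2: Δl = 3.0/cos9.5° = 3.042 m; N'_2 = 391·cos9.5° = 385.6; c'Δl = 37.72; W sinα = 64.5
Slice 3: Δl = 1.6/cos18.7° = 1.689 m; N'_3 = 235·cos18.7° = 222.6; c'Δl = 20.95; W sinα = 75.3
Slice 4: Δl = 2.9/cos28.2° = 3.291 m; N'_4 = 377·cos28.2° = 332.3; c'Δl = 40.80; W sinα = 178.2
Slice 5: Δl = 2.8/cos41.6° = 3.744 m; N'_5 = 267·cos41.6° = 199.7; c'Δl = 46.43; W sinα = 177.3
Slice 6: Δl = 2.5/cos57.4° = 4.640 m; N'_6 = 105·cos57.4° = 56.6; c'Δl = 57.54; W sinα = 88.5
Σc'Δl = 240.7 kN/m; ΣN' = 1334.6 kN/m; ΣW sinα = 578.7 kN/m
Resisting = 240.7 + 1334.6·tan23.1° = 240.7 + 569.3 = 809.9 kN/m
FS = 809.9 / 578.7 = 1.400

FS = 1.40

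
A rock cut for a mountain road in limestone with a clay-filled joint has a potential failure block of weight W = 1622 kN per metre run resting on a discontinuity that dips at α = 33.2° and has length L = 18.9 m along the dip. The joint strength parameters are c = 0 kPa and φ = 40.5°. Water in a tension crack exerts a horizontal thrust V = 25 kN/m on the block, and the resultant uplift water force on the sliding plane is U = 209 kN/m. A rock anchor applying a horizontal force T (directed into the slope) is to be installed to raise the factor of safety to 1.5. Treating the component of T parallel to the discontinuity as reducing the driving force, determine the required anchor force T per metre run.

Resolving forces along and normal to the sliding plane, with the horizontal anchor force T adding T·sinα to the effective normal force and T·cosα acting up the plane against the driving force:
FS = [cL + (W cosα − U − V sinα + T sinα) tanφ] / [W sinα + V cosα − T cosα]
Without the anchor: N' = 1134.5 kN/m, driving T_d = 909.1 kN/m, resisting R = 0·18.9 + 1134.5·tan40.5° = 969.0 kN/m, FS = 1.07.
Setting FS = 1.5 and solving for T:
1.5·(909.1 − T cos33.2°) = 969.0 + T sin33.2°·tan40.5°
T·(sin33.2°·tan40.5° + 1.5·cos33.2°) = 1.5·909.1 − 969.0
T·(0.5476·0.8541 + 1.5·0.8368) = 1363.6 − 969.0 = 394.6
T·1.7228 = 394.6
T = 229.0 kN/m

T = 229 kN/m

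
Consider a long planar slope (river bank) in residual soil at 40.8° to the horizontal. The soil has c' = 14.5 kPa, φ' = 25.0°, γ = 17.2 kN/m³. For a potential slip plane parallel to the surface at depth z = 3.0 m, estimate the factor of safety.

FS = 1.11

For an infinite slope with a slip plane parallel to the surface (no pore pressure): FS = [c' + γz cos²β tanφ'] / [γz sinβ cosβ].
γz = 17.2·3.0 = 51.60 kN/m²
Numerator = 14.5 + 51.60·cos²40.8°·tan25.0° = 14.5 + 51.60·0.5730·0.4663 = 28.288 kPa
Denominator = 51.60·sin40.8°·cos40.8° = 51.60·0.6534·0.7570 = 25.523 kPa
FS = 28.288 / 25.523 = 1.108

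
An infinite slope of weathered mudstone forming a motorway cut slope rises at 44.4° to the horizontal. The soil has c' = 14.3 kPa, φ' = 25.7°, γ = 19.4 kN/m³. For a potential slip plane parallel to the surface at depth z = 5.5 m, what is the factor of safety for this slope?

For an infinite slope with a slip plane parallel to the surface (no pore pressure): FS = [c' + γz cos²β tanφ'] / [γz sinβ cosβ].
γz = 19.4·5.5 = 106.70 kN/m²
Numerator = 14.3 + 106.70·cos²44.4°·tan25.7° = 14.3 + 106.70·0.5105·0.4813 = 40.513 kPa
Denominator = 106.70·sin44.4°·cos44.4° = 106.70·0.6997·0.7145 = 53.338 kPa
FS = 40.513 / 53.338 = 0.760

FS = 0.76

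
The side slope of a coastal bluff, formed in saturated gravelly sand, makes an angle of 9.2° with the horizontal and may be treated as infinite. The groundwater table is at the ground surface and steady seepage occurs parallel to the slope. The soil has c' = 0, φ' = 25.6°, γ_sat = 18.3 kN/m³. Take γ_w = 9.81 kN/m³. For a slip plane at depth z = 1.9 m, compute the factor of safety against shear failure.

With seepage parallel to the slope and the water table at the surface, the effective normal stress on the slip plane uses the buoyant unit weight γ' = γ_sat − γ_w while the driving shear stress uses γ_sat:
FS = [c' + γ' z cos²β tanφ'] / [γ_sat z sinβ cosβ]
(For c' = 0 this reduces to FS = (γ'/γ_sat)·tanφ'/tanβ.)
γ' = 18.3 − 9.81 = 8.49 kN/m³
Numerator = 0.0 + 8.49·1.9·cos²9.2°·tan25.6° = 0.0 + 8.49·1.9·0.9744·0.4791 = 7.531 kPa
Denominator = 18.3·1.9·sin9.2°·cos9.2° = 18.3·1.9·0.1599·0.9871 = 5.488 kPa
FS = 7.531 / 5.488 = 1.372

FS = 1.37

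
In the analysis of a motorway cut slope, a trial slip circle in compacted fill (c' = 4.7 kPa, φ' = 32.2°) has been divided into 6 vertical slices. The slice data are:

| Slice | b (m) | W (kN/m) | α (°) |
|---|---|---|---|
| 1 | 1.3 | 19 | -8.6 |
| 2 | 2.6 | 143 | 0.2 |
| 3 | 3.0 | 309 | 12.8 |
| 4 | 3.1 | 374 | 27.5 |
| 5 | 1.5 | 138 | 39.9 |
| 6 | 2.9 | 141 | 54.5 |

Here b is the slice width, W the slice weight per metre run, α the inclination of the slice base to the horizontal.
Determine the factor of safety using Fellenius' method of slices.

Ordinary method of slices: FS = Σ[c'·Δl_i + (W_i cosα_i)·tanφ'] / Σ W_i sinα_i, with Δl_i = b_i / cosα_i.
Slice 1: Δl = 1.3/cos(-8.6°) = 1.315 m; N'_1 = 19·cos(-8.6°) = 18.8; c'Δl = 6.18; W sinα = -2.8
Slice 2: Δl = 2.6/cos0.2° = 2.600 m; N'_2 = 143·cos0.2° = 143.0; c'Δl = 12.22; W sinα = 0.5
Slice 3: Δl = 3.0/cos12.8° = 3.076 m; N'_3 = 309·cos12.8° = 301.3; c'Δl = 14.46; W sinα = 68.5
Slice 4: Δl = 3.1/cos27.5° = 3.495 m; N'_4 = 374·cos27.5° = 331.7; c'Δl = 16.43; W sinα = 172.7
Slice 5: Δl = 1.5/cos39.9° = 1.955 m; N'_5 = 138·cos39.9° = 105.9; c'Δl = 9.19; W sinα = 88.5
Slice 6: Δl = 2.9/cos54.5° = 4.994 m; N'_6 = 141·cos54.5° = 81.9; c'Δl = 23.47; W sinα = 114.8
Σc'Δl = 81.9 kN/m; ΣN' = 982.6 kN/m; ΣW sinα = 442.1 kN/m
Resisting = 81.9 + 982.6·tan32.2° = 81.9 + 618.8 = 700.7 kN/m
FS = 700.7 / 442.1 = 1.585

FS = 1.58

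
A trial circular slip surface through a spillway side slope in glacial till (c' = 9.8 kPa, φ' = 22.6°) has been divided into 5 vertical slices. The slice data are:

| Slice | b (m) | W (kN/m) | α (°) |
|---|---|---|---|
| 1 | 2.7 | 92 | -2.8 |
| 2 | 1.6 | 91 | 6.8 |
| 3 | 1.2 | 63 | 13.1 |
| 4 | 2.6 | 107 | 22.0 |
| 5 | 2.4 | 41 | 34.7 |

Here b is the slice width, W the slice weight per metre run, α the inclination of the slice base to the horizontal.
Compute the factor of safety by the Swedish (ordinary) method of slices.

Ordinary method of slices: FS = Σ[c'·Δl_i + (W_i cosα_i)·tanφ'] / Σ W_i sinα_i, with Δl_i = b_i / cosα_i.
Slice 1: Δl = 2.7/cos(-2.8°) = 2.703 m; N'_1 = 92·cos(-2.8°) = 91.9; c'Δl = 26.49; W sinα = -4.5
Slice 2: Δl = 1.6/cos6.8° = 1.611 m; N'_2 = 91·cos6.8° = 90.4; c'Δl = 15.79; W sinα = 10.8
Slice 3: Δl = 1.2/cos13.1° = 1.232 m; N'_3 = 63·cos13.1° = 61.4; c'Δl = 12.07; W sinα = 14.3
Slice 4: Δl = 2.6/cos22.0° = 2.804 m; N'_4 = 107·cos22.0° = 99.2; c'Δl = 27.48; W sinα = 40.1
Slice 5: Δl = 2.4/cos34.7° = 2.919 m; N'_5 = 41·cos34.7° = 33.7; c'Δl = 28.61; W sinα = 23.3
Σc'Δl = 110.4 kN/m; ΣN' = 376.5 kN/m; ΣW sinα = 84.0 kN/m
Resisting = 110.4 + 376.5·tan22.6° = 110.4 + 156.7 = 267.2 kN/m
FS = 267.2 / 84.0 = 3.181

FS = 3.18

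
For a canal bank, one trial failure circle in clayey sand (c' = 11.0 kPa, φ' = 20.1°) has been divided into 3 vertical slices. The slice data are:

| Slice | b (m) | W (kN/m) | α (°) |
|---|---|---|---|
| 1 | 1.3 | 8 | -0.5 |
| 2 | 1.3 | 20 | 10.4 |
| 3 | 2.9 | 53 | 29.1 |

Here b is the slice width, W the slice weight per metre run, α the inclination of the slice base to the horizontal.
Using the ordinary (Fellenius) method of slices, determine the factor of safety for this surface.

Ordinary method of slices: FS = Σ[c'·Δl_i + (W_i cosα_i)·tanφ'] / Σ W_i sinα_i, with Δl_i = b_i / cosα_i.
Slice 1: Δl = 1.3/cos(-0.5°) = 1.300 m; N'_1 = 8·cos(-0.5°) = 8.0; c'Δl = 14.30; W sinα = -0.1
Slice 2: Δl = 1.3/cos10.4° = 1.322 m; N'_2 = 20·cos10.4° = 19.7; c'Δl = 14.54; W sinα = 3.6
Slice 3: Δl = 2.9/cos29.1° = 3.319 m; N'_3 = 53·cos29.1° = 46.3; c'Δl = 36.51; W sinα = 25.8
Σc'Δl = 65.3 kN/m; ΣN' = 74.0 kN/m; ΣW sinα = 29.3 kN/m
Resisting = 65.3 + 74.0·tan20.1° = 65.3 + 27.1 = 92.4 kN/m
FS = 92.4 / 29.3 = 3.153

FS = 3.15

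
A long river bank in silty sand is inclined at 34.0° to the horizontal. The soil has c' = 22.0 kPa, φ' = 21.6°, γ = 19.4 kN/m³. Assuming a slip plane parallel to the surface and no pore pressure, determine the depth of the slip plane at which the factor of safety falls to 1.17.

Setting FS = 1.17 in FS = [c' + γz cos²β tanφ'] / [γz sinβ cosβ] and solving for z:
z = c' / [γ cosβ (FS·sinβ − cosβ·tanφ')]
  = 22.0 / [19.4·cos34.0°·(1.17·sin34.0° − cos34.0°·tan21.6°)]
  = 22.0 / [19.4·0.8290·(1.17·0.5592 − 0.8290·0.3959)]
  = 22.0 / 5.2434 = 4.196 m

z = 4.20 m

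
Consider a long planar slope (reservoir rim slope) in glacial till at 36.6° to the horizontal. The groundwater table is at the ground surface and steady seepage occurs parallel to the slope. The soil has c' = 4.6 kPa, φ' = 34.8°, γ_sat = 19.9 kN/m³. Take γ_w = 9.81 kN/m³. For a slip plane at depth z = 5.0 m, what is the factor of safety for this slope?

FS = 0.57

With seepage parallel to the slope and the water table at the surface, the effective normal stress on the slip plane uses the buoyant unit weight γ' = γ_sat − γ_w while the driving shear stress uses γ_sat:
FS = [c' + γ' z cos²β tanφ'] / [γ_sat z sinβ cosβ]
γ' = 19.9 − 9.81 = 10.09 kN/m³
Numerator = 4.6 + 10.09·5.0·cos²36.6°·tan34.8° = 4.6 + 10.09·5.0·0.6445·0.6950 = 27.199 kPa
Denominator = 19.9·5.0·sin36.6°·cos36.6° = 19.9·5.0·0.5962·0.8028 = 47.627 kPa
FS = 27.199 / 47.627 = 0.571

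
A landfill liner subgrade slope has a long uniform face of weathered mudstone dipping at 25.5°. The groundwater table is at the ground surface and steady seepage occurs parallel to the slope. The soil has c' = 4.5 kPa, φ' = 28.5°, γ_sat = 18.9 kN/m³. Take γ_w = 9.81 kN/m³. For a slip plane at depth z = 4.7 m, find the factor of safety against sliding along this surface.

With seepage parallel to the slope and the water table at the surface, the effective normal stress on the slip plane uses the buoyant unit weight γ' = γ_sat − γ_w while the driving shear stress uses γ_sat:
FS = [c' + γ' z cos²β tanφ'] / [γ_sat z sinβ cosβ]
γ' = 18.9 − 9.81 = 9.09 kN/m³
Numerator = 4.5 + 9.09·4.7·cos²25.5°·tan28.5° = 4.5 + 9.09·4.7·0.8147·0.5430 = 23.397 kPa
Denominator = 18.9·4.7·sin25.5°·cos25.5° = 18.9·4.7·0.4305·0.9026 = 34.517 kPa
FS = 23.397 / 34.517 = 0.678

FS = 0.68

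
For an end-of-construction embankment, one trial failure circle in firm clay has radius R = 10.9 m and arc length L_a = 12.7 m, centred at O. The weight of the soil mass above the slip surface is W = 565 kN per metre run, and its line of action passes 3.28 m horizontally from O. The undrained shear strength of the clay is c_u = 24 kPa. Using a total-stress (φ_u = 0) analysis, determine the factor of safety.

Taking moments about the centre O, the resisting moment is provided by the undrained shear strength acting along the arc:
M_R = c_u·L_a·R = 24·12.70·10.9 = 3322.3 kN·m/m
M_D = W·d = 565·3.28 = 1853.2 kN·m/m
FS = M_R / M_D = 3322.3 / 1853.2 = 1.793

FS = 1.79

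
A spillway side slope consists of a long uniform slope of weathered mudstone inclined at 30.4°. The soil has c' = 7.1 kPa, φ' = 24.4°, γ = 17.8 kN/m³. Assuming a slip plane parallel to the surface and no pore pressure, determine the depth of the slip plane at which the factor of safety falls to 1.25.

Setting FS = 1.25 in FS = [c' + γz cos²β tanφ'] / [γz sinβ cosβ] and solving for z:
z = c' / [γ cosβ (FS·sinβ − cosβ·tanφ')]
  = 7.1 / [17.8·cos30.4°·(1.25·sin30.4° − cos30.4°·tan24.4°)]
  = 7.1 / [17.8·0.8625·(1.25·0.5060 − 0.8625·0.4536)]
  = 7.1 / 3.7044 = 1.917 m

z = 1.92 m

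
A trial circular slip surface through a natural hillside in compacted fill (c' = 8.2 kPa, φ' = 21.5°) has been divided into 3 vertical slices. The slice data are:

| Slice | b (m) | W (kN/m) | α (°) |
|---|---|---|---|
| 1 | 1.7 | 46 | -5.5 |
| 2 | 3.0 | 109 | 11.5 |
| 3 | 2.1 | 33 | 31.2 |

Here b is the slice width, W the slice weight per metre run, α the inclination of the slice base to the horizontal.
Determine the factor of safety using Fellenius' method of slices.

Ordinary method of slices: FS = Σ[c'·Δl_i + (W_i cosα_i)·tanφ'] / Σ W_i sinα_i, with Δl_i = b_i / cosα_i.
Slice 1: Δl = 1.7/cos(-5.5°) = 1.708 m; N'_1 = 46·cos(-5.5°) = 45.8; c'Δl = 14.00; W sinα = -4.4
Slice 2: Δl = 3.0/cos11.5° = 3.061 m; N'_2 = 109·cos11.5° = 106.8; c'Δl = 25.10; W sinα = 21.7
Slice 3: Δl = 2.1/cos31.2° = 2.455 m; N'_3 = 33·cos31.2° = 28.2; c'Δl = 20.13; W sinα = 17.1
Σc'Δl = 59.2 kN/m; ΣN' = 180.8 kN/m; ΣW sinα = 34.4 kN/m
Resisting = 59.2 + 180.8·tan21.5° = 59.2 + 71.2 = 130.5 kN/m
FS = 130.5 / 34.4 = 3.791

FS = 3.79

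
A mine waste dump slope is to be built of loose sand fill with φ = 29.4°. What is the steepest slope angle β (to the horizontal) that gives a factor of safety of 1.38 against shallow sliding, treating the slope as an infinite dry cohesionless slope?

For an infinite dry cohesionless slope FS = tanφ/tanβ, so tanβ = tanφ / FS.
tanβ = tan29.4° / 1.38 = 0.5635 / 1.38 = 0.4083
β = arctan(0.4083) = 22.21°

β = 22.2°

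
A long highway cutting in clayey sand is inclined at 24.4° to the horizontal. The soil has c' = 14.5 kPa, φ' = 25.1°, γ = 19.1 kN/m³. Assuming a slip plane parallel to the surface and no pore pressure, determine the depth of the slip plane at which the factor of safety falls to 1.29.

z = 7.84 m

Setting FS = 1.29 in FS = [c' + γz cos²β tanφ'] / [γz sinβ cosβ] and solving for z:
z = c' / [γ cosβ (FS·sinβ − cosβ·tanφ')]
  = 14.5 / [19.1·cos24.4°·(1.29·sin24.4° − cos24.4°·tan25.1°)]
  = 14.5 / [19.1·0.9107·(1.29·0.4131 − 0.9107·0.4684)]
  = 14.5 / 1.8492 = 7.841 m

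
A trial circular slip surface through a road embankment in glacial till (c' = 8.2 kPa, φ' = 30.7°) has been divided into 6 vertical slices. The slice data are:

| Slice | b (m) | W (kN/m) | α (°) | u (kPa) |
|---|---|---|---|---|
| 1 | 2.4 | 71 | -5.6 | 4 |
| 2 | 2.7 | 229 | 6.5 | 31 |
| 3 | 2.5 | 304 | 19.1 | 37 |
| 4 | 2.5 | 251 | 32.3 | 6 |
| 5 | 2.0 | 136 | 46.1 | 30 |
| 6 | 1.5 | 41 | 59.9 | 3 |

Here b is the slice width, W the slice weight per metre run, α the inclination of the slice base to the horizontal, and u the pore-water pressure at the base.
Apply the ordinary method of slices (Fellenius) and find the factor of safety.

Ordinary method of slices: FS = Σ[c'·Δl_i + (W_i cosα_i − u_i·Δl_i)·tanφ'] / Σ W_i sinα_i, with Δl_i = b_i / cosα_i.
Slice 1: Δl = 2.4/cos(-5.6°) = 2.412 m; N'_1 = 71·cos(-5.6°) − 4·2.412 = 61.0; c'Δl = 19.77; W sinα = -6.9
Slice 2: Δl = 2.7/cos6.5° = 2.717 m; N'_2 = 229·cos6.5° − 31·2.717 = 143.3; c'Δl = 22.28; W sinα = 25.9
Slice 3: Δl = 2.5/cos19.1° = 2.646 m; N'_3 = 304·cos19.1° − 37·2.646 = 189.4; c'Δl = 21.69; W sinα = 99.5
Slice 4: Δl = 2.5/cos32.3° = 2.958 m; N'_4 = 251·cos32.3° − 6·2.958 = 194.4; c'Δl = 24.25; W sinα = 134.1
Slice 5: Δl = 2.0/cos46.1° = 2.884 m; N'_5 = 136·cos46.1° − 30·2.884 = 7.8; c'Δl = 23.65; W sinα = 98.0
Slice 6: Δl = 1.5/cos59.9° = 2.991 m; N'_6 = 41·cos59.9° − 3·2.991 = 11.6; c'Δl = 24.53; W sinα = 35.5
Σc'Δl = 136.2 kN/m; ΣN' = 607.5 kN/m; ΣW sinα = 386.1 kN/m
Resisting = 136.2 + 607.5·tan30.7° = 136.2 + 360.7 = 496.9 kN/m
FS = 496.9 / 386.1 = 1.287

FS = 1.29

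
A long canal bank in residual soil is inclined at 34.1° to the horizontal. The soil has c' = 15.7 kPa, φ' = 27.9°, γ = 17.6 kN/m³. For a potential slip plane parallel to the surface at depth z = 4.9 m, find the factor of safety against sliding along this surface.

For an infinite slope with a slip plane parallel to the surface (no pore pressure): FS = [c' + γz cos²β tanφ'] / [γz sinβ cosβ].
γz = 17.6·4.9 = 86.24 kN/m²
Numerator = 15.7 + 86.24·cos²34.1°·tan27.9° = 15.7 + 86.24·0.6857·0.5295 = 47.010 kPa
Denominator = 86.24·sin34.1°·cos34.1° = 86.24·0.5606·0.8281 = 40.036 kPa
FS = 47.010 / 40.036 = 1.174

FS = 1.17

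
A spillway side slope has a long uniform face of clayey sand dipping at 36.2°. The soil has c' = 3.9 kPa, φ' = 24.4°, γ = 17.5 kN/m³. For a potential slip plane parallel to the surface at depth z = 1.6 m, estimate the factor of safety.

FS = 0.91

For an infinite slope with a slip plane parallel to the surface (no pore pressure): FS = [c' + γz cos²β tanφ'] / [γz sinβ cosβ].
γz = 17.5·1.6 = 28.00 kN/m²
Numerator = 3.9 + 28.00·cos²36.2°·tan24.4° = 3.9 + 28.00·0.6512·0.4536 = 12.171 kPa
Denominator = 28.00·sin36.2°·cos36.2° = 28.00·0.5906·0.8070 = 13.345 kPa
FS = 12.171 / 13.345 = 0.912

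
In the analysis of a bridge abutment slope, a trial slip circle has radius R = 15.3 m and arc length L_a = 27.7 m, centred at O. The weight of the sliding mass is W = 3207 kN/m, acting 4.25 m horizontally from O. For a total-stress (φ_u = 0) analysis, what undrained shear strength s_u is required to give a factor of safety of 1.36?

s_u = 43.7 kPa

FS = s_u·L_a·R / (W·d), so s_u = FS·W·d / (L_a·R).
s_u = 1.36·3207·4.25 / (27.70·15.3) = 18536.5 / 423.81 = 43.74 kPa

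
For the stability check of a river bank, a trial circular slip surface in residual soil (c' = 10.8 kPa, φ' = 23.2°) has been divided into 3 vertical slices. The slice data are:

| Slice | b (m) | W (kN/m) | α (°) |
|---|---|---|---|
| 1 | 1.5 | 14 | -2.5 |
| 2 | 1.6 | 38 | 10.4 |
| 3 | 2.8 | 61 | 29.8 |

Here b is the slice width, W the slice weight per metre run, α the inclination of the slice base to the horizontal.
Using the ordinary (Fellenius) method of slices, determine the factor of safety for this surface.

Ordinary method of slices: FS = Σ[c'·Δl_i + (W_i cosα_i)·tanφ'] / Σ W_i sinα_i, with Δl_i = b_i / cosα_i.
Slice 1: Δl = 1.5/cos(-2.5°) = 1.501 m; N'_1 = 14·cos(-2.5°) = 14.0; c'Δl = 16.22; W sinα = -0.6
Slice 2: Δl = 1.6/cos10.4° = 1.627 m; N'_2 = 38·cos10.4° = 37.4; c'Δl = 17.57; W sinα = 6.9
Slice 3: Δl = 2.8/cos29.8° = 3.227 m; N'_3 = 61·cos29.8° = 52.9; c'Δl = 34.85; W sinα = 30.3
Σc'Δl = 68.6 kN/m; ΣN' = 104.3 kN/m; ΣW sinα = 36.6 kN/m
Resisting = 68.6 + 104.3·tan23.2° = 68.6 + 44.7 = 113.3 kN/m
FS = 113.3 / 36.6 = 3.100

FS = 3.10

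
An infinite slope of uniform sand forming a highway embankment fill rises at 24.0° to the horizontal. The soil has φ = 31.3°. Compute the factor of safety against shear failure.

For a dry cohesionless infinite slope the factor of safety is FS = tanφ / tanβ.
FS = tan31.3° / tan24.0° = 0.6080 / 0.4452 = 1.366

FS = 1.37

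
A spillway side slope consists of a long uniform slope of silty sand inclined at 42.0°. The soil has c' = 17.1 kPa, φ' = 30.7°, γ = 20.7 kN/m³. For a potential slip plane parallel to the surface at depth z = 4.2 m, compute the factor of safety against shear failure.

For an infinite slope with a slip plane parallel to the surface (no pore pressure): FS = [c' + γz cos²β tanφ'] / [γz sinβ cosβ].
γz = 20.7·4.2 = 86.94 kN/m²
Numerator = 17.1 + 86.94·cos²42.0°·tan30.7° = 17.1 + 86.94·0.5523·0.5938 = 45.609 kPa
Denominator = 86.94·sin42.0°·cos42.0° = 86.94·0.6691·0.7431 = 43.232 kPa
FS = 45.609 / 43.232 = 1.055

FS = 1.05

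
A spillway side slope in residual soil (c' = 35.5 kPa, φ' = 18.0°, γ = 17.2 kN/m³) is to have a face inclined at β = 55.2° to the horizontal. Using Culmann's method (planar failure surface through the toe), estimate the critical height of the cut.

Culmann's analysis gives the critical failure plane at α_cr = (β + φ')/2 = (55.2 + 18.0)/2 = 36.6°, and the critical height
H_c = (4c'/γ) · sinβ cosφ' / [1 − cos(β − φ')]
    = (4·35.5/17.2) · sin55.2°·cos18.0° / [1 − cos(37.2°)]
    = 8.256 · 0.8211·0.9511 / [1 − 0.7965]
    = 8.256 · 0.7810 / 0.2035
    = 31.69 m

H_c = 31.69 m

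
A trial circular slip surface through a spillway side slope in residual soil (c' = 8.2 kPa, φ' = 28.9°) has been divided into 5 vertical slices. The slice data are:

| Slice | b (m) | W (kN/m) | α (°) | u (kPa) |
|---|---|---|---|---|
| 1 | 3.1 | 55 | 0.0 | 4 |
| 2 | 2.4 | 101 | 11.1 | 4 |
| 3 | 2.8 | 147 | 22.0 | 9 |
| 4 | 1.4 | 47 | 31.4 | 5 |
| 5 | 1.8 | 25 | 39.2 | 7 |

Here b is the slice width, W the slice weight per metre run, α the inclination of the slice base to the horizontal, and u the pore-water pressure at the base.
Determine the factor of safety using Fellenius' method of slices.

Ordinary method of slices: FS = Σ[c'·Δl_i + (W_i cosα_i − u_i·Δl_i)·tanφ'] / Σ W_i sinα_i, with Δl_i = b_i / cosα_i.
Slice 1: Δl = 3.1/cos0.0° = 3.100 m; N'_1 = 55·cos0.0° − 4·3.100 = 42.6; c'Δl = 25.42; W sinα = 0.0
Slice 2: Δl = 2.4/cos11.1° = 2.446 m; N'_2 = 101·cos11.1° − 4·2.446 = 89.3; c'Δl = 20.06; W sinα = 19.4
Slice 3: Δl = 2.8/cos22.0° = 3.020 m; N'_3 = 147·cos22.0° − 9·3.020 = 109.1; c'Δl = 24.76; W sinα = 55.1
Slice 4: Δl = 1.4/cos31.4° = 1.640 m; N'_4 = 47·cos31.4° − 5·1.640 = 31.9; c'Δl = 13.45; W sinα = 24.5
Slice 5: Δl = 1.8/cos39.2° = 2.323 m; N'_5 = 25·cos39.2° − 7·2.323 = 3.1; c'Δl = 19.05; W sinα = 15.8
Σc'Δl = 102.7 kN/m; ΣN' = 276.1 kN/m; ΣW sinα = 114.8 kN/m
Resisting = 102.7 + 276.1·tan28.9° = 102.7 + 152.4 = 255.1 kN/m
FS = 255.1 / 114.8 = 2.222

FS = 2.22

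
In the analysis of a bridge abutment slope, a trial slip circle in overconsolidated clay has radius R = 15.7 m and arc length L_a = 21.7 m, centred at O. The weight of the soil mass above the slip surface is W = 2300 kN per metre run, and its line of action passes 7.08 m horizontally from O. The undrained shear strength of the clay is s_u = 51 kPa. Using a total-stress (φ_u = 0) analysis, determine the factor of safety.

Taking moments about the centre O, the resisting moment is provided by the undrained shear strength acting along the arc:
M_R = s_u·L_a·R = 51·21.70·15.7 = 17375.2 kN·m/m
M_D = W·d = 2300·7.08 = 16284.0 kN·m/m
FS = M_R / M_D = 17375.2 / 16284.0 = 1.067

FS = 1.07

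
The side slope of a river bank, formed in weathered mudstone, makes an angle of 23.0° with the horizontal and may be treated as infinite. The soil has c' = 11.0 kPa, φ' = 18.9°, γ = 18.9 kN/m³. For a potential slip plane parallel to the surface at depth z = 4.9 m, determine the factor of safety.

FS = 1.14

For an infinite slope with a slip plane parallel to the surface (no pore pressure): FS = [c' + γz cos²β tanφ'] / [γz sinβ cosβ].
γz = 18.9·4.9 = 92.61 kN/m²
Numerator = 11.0 + 92.61·cos²23.0°·tan18.9° = 11.0 + 92.61·0.8473·0.3424 = 37.867 kPa
Denominator = 92.61·sin23.0°·cos23.0° = 92.61·0.3907·0.9205 = 33.309 kPa
FS = 37.867 / 33.309 = 1.137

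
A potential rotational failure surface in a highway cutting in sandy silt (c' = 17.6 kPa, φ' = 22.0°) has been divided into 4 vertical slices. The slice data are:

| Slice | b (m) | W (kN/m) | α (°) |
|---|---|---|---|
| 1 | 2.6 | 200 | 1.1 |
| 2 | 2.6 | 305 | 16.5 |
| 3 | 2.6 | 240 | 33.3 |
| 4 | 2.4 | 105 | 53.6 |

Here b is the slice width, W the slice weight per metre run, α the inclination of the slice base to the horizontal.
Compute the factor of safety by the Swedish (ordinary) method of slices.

FS = 1.71

Ordinary method of slices: FS = Σ[c'·Δl_i + (W_i cosα_i)·tanφ'] / Σ W_i sinα_i, with Δl_i = b_i / cosα_i.
Slice 1: Δl = 2.6/cos1.1° = 2.600 m; N'_1 = 200·cos1.1° = 200.0; c'Δl = 45.77; W sinα = 3.8
Slice 2: Δl = 2.6/cos16.5° = 2.712 m; N'_2 = 305·cos16.5° = 292.4; c'Δl = 47.73; W sinα = 86.6
Slice 3: Δl = 2.6/cos33.3° = 3.111 m; N'_3 = 240·cos33.3° = 200.6; c'Δl = 54.75; W sinα = 131.8
Slice 4: Δl = 2.4/cos53.6° = 4.044 m; N'_4 = 105·cos53.6° = 62.3; c'Δl = 71.18; W sinα = 84.5
Σc'Δl = 219.4 kN/m; ΣN' = 755.3 kN/m; ΣW sinα = 306.7 kN/m
Resisting = 219.4 + 755.3·tan22.0° = 219.4 + 305.2 = 524.6 kN/m
FS = 524.6 / 306.7 = 1.710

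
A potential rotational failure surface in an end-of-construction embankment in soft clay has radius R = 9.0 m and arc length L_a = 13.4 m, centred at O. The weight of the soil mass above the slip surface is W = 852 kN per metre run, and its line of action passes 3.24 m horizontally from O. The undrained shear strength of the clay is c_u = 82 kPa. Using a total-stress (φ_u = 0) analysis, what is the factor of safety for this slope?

Taking moments about the centre O, the resisting moment is provided by the undrained shear strength acting along the arc:
M_R = c_u·L_a·R = 82·13.40·9.0 = 9889.2 kN·m/m
M_D = W·d = 852·3.24 = 2760.5 kN·m/m
FS = M_R / M_D = 9889.2 / 2760.5 = 3.582

FS = 3.58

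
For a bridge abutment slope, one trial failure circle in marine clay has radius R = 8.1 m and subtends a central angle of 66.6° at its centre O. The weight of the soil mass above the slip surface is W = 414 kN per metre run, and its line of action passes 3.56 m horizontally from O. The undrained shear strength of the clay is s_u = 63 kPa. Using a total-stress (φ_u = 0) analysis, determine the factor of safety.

Taking moments about the centre O, the resisting moment is provided by the undrained shear strength acting along the arc:
Arc length L_a = R·θ = 8.1·(66.6°·π/180) = 8.1·1.1624 = 9.42 m
M_R = s_u·L_a·R = 63·9.42·8.1 = 4804.7 kN·m/m
M_D = W·d = 414·3.56 = 1473.8 kN·m/m
FS = M_R / M_D = 4804.7 / 1473.8 = 3.260

FS = 3.26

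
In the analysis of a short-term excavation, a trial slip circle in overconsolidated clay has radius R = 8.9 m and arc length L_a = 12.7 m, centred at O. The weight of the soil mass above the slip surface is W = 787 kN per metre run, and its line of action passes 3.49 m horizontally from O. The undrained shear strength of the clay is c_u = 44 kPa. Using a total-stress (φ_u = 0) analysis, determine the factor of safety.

Taking moments about the centre O, the resisting moment is provided by the undrained shear strength acting along the arc:
M_R = c_u·L_a·R = 44·12.70·8.9 = 4973.3 kN·m/m
M_D = W·d = 787·3.49 = 2746.6 kN·m/m
FS = M_R / M_D = 4973.3 / 2746.6 = 1.811

FS = 1.81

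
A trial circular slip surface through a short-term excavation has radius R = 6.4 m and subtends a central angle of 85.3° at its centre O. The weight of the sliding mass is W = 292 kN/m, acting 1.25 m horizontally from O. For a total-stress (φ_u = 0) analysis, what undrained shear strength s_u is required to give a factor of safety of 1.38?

s_u = 8.3 kPa

FS = s_u·L_a·R / (W·d), so s_u = FS·W·d / (L_a·R).
Arc length L_a = R·θ = 6.4·(85.3°·π/180) = 6.4·1.4888 = 9.53 m
s_u = 1.38·292·1.25 / (9.53·6.4) = 503.7 / 60.98 = 8.26 kPa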